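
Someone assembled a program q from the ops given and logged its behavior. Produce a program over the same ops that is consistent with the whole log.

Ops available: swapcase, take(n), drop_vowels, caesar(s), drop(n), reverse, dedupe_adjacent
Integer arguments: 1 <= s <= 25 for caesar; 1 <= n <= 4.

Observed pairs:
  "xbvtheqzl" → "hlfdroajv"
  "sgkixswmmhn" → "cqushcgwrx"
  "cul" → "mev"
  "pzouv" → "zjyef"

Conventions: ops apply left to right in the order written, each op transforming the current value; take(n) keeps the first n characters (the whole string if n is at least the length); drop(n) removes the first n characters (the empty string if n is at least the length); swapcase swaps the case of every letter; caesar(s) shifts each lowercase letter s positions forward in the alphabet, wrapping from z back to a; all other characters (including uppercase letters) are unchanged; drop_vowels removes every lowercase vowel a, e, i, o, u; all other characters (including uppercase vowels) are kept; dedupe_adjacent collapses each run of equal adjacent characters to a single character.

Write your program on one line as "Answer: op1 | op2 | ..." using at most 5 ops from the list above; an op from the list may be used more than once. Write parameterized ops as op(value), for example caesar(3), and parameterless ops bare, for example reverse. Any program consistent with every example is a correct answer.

reverse | dedupe_adjacent | reverse | caesar(10)

Check, running the answer program on each example:
  "xbvtheqzl" -> "lzqehtvbx" -> "lzqehtvbx" -> "xbvtheqzl" -> "hlfdroajv"
  "sgkixswmmhn" -> "nhmmwsxikgs" -> "nhmwsxikgs" -> "sgkixswmhn" -> "cqushcgwrx"
  "cul" -> "luc" -> "luc" -> "cul" -> "mev"
  "pzouv" -> "vuozp" -> "vuozp" -> "pzouv" -> "zjyef"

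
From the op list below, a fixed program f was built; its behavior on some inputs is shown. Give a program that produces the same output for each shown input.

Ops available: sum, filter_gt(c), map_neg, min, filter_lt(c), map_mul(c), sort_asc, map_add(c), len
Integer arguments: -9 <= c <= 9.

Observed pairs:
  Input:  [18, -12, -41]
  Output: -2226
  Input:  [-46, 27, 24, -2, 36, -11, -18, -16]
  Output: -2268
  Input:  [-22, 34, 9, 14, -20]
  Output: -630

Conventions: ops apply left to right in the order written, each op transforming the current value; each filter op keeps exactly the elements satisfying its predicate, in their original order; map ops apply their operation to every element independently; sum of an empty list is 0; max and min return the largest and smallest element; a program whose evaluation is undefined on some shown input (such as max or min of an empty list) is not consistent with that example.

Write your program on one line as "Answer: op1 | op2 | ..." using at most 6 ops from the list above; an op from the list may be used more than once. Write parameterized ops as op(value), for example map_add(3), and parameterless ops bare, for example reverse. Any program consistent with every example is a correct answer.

map_add(-6) | map_mul(6) | map_neg | map_mul(-7) | sum

Check, running the answer program on each example:
  [18, -12, -41] -> [12, -18, -47] -> [72, -108, -282] -> [-72, 108, 282] -> [504, -756, -1974] -> -2226
  [-46, 27, 24, -2, 36, -11, -18, -16] -> [-52, 21, 18, -8, 30, -17, -24, -22] -> [-312, 126, 108, -48, 180, -102, -144, -132] -> [312, -126, -108, 48, -180, 102, 144, 132] -> [-2184, 882, 756, -336, 1260, -714, -1008, -924] -> -2268
  [-22, 34, 9, 14, -20] -> [-28, 28, 3, 8, -26] -> [-168, 168, 18, 48, -156] -> [168, -168, -18, -48, 156] -> [-1176, 1176, 126, 336, -1092] -> -630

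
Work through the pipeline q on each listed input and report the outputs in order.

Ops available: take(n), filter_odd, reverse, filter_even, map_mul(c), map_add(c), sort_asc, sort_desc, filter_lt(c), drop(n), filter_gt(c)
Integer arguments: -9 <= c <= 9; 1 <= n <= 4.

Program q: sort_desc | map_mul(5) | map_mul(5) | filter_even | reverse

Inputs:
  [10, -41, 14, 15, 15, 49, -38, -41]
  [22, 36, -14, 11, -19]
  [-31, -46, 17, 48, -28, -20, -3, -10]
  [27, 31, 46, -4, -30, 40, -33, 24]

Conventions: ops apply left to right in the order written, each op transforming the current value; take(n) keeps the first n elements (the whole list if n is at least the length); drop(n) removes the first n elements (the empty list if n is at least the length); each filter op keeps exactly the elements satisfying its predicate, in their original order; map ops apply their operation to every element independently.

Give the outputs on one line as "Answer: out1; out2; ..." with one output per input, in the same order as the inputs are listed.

Execution, op by op:
  [10, -41, 14, 15, 15, 49, -38, -41] -> [49, 15, 15, 14, 10, -38, -41, -41] -> [245, 75, 75, 70, 50, -190, -205, -205] -> [1225, 375, 375, 350, 250, -950, -1025, -1025] -> [350, 250, -950] -> [-950, 250, 350]
  [22, 36, -14, 11, -19] -> [36, 22, 11, -14, -19] -> [180, 110, 55, -70, -95] -> [900, 550, 275, -350, -475] -> [900, 550, -350] -> [-350, 550, 900]
  [-31, -46, 17, 48, -28, -20, -3, -10] -> [48, 17, -3, -10, -20, -28, -31, -46] -> [240, 85, -15, -50, -100, -140, -155, -230] -> [1200, 425, -75, -250, -500, -700, -775, -1150] -> [1200, -250, -500, -700, -1150] -> [-1150, -700, -500, -250, 1200]
  [27, 31, 46, -4, -30, 40, -33, 24] -> [46, 40, 31, 27, 24, -4, -30, -33] -> [230, 200, 155, 135, 120, -20, -150, -165] -> [1150, 1000, 775, 675, 600, -100, -750, -825] -> [1150, 1000, 600, -100, -750] -> [-750, -100, 600, 1000, 1150]

[-950, 250, 350]; [-350, 550, 900]; [-1150, -700, -500, -250, 1200]; [-750, -100, 600, 1000, 1150]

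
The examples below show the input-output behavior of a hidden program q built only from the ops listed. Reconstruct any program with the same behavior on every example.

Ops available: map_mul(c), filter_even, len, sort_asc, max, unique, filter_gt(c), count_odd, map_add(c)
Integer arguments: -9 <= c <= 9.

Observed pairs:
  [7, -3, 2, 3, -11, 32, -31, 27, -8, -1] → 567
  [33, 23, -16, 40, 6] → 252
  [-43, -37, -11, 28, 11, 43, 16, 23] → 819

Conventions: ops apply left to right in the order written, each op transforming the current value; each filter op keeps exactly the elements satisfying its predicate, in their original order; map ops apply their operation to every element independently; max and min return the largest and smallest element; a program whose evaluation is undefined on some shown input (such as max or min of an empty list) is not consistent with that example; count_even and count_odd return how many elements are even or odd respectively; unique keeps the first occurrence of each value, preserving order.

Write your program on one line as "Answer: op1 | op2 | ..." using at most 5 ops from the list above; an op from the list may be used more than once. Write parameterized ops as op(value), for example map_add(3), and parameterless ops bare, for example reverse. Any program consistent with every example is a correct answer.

map_add(4) | map_mul(7) | map_mul(-3) | max

Check, running the answer program on each example:
  [7, -3, 2, 3, -11, 32, -31, 27, -8, -1] -> [11, 1, 6, 7, -7, 36, -27, 31, -4, 3] -> [77, 7, 42, 49, -49, 252, -189, 217, -28, 21] -> [-231, -21, -126, -147, 147, -756, 567, -651, 84, -63] -> 567
  [33, 23, -16, 40, 6] -> [37, 27, -12, 44, 10] -> [259, 189, -84, 308, 70] -> [-777, -567, 252, -924, -210] -> 252
  [-43, -37, -11, 28, 11, 43, 16, 23] -> [-39, -33, -7, 32, 15, 47, 20, 27] -> [-273, -231, -49, 224, 105, 329, 140, 189] -> [819, 693, 147, -672, -315, -987, -420, -567] -> 819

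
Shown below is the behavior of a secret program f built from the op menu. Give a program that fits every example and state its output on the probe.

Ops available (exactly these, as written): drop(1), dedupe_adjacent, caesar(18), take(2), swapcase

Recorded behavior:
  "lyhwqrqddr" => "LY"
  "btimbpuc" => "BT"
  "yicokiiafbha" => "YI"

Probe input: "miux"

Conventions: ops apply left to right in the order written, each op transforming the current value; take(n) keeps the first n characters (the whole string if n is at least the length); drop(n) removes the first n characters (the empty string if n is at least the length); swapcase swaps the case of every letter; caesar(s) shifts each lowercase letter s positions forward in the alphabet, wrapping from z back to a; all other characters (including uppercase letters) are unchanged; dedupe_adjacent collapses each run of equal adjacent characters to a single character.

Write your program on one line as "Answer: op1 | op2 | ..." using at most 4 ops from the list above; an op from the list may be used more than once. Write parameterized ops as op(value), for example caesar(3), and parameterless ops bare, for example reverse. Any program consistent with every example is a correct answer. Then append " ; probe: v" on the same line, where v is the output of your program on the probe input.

dedupe_adjacent | swapcase | take(2) ; probe: "MI"

Check, running the answer program on each example:
  "lyhwqrqddr" -> "lyhwqrqdr" -> "LYHWQRQDR" -> "LY"
  "btimbpuc" -> "btimbpuc" -> "BTIMBPUC" -> "BT"
  "yicokiiafbha" -> "yicokiafbha" -> "YICOKIAFBHA" -> "YI"
  probe: "miux" -> "miux" -> "MIUX" -> "MI"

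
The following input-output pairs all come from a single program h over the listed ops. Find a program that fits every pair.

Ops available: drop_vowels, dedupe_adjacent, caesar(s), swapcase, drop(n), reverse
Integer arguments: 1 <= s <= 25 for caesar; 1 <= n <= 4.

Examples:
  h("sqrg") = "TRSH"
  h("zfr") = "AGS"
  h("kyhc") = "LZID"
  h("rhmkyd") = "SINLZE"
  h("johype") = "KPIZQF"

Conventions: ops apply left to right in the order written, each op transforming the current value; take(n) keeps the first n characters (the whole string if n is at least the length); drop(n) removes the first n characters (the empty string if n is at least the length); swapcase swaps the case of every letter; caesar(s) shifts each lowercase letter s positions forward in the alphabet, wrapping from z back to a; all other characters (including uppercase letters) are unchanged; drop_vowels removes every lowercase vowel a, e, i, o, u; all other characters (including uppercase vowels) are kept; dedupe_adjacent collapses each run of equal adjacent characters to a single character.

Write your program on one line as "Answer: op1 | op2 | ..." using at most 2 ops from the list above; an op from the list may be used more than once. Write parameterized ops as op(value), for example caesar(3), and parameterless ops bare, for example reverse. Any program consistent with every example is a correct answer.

caesar(1) | swapcase

Check, running the answer program on each example:
  "sqrg" -> "trsh" -> "TRSH"
  "zfr" -> "ags" -> "AGS"
  "kyhc" -> "lzid" -> "LZID"
  "rhmkyd" -> "sinlze" -> "SINLZE"
  "johype" -> "kpizqf" -> "KPIZQF"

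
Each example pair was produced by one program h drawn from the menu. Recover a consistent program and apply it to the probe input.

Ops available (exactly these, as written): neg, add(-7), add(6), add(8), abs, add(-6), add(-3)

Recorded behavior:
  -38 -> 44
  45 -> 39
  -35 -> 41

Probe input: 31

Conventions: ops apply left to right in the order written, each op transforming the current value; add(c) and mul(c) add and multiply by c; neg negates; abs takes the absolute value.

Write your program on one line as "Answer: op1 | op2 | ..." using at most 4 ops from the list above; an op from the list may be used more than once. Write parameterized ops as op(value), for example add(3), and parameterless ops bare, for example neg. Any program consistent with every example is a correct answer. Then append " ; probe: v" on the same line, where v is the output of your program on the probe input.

add(-6) | neg | abs ; probe: 25

Check, running the answer program on each example:
  -38 -> -44 -> 44 -> 44
  45 -> 39 -> -39 -> 39
  -35 -> -41 -> 41 -> 41
  probe: 31 -> 25 -> -25 -> 25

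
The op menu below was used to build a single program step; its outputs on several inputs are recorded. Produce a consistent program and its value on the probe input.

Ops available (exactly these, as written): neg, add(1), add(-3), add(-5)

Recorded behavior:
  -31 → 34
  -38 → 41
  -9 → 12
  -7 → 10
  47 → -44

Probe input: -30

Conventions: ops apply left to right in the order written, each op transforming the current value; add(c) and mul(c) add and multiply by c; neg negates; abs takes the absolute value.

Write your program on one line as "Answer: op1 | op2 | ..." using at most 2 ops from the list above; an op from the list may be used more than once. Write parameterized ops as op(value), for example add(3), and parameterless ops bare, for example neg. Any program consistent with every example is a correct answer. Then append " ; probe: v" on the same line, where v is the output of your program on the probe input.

add(-3) | neg ; probe: 33

Check, running the answer program on each example:
  -31 -> -34 -> 34
  -38 -> -41 -> 41
  -9 -> -12 -> 12
  -7 -> -10 -> 10
  47 -> 44 -> -44
  probe: -30 -> -33 -> 33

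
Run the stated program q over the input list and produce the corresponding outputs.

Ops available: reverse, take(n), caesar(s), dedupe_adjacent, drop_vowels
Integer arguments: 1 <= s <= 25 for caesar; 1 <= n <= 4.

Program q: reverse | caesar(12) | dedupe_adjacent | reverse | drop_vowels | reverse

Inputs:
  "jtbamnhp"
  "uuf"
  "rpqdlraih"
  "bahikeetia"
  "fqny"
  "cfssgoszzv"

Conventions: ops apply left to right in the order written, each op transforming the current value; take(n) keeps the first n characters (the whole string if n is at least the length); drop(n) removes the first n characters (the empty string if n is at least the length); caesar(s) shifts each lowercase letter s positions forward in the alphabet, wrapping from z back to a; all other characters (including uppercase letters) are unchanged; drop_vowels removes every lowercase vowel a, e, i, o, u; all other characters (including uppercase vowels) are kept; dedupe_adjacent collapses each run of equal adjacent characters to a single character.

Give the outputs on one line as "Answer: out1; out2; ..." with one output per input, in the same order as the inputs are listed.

Execution, op by op:
  "jtbamnhp" -> "phnmabtj" -> "btzymnfv" -> "btzymnfv" -> "vfnmyztb" -> "vfnmyztb" -> "btzymnfv"
  "uuf" -> "fuu" -> "rgg" -> "rg" -> "gr" -> "gr" -> "rg"
  "rpqdlraih" -> "hiarldqpr" -> "tumdxpcbd" -> "tumdxpcbd" -> "dbcpxdmut" -> "dbcpxdmt" -> "tmdxpcbd"
  "bahikeetia" -> "aiteekihab" -> "mufqqwutmn" -> "mufqwutmn" -> "nmtuwqfum" -> "nmtwqfm" -> "mfqwtmn"
  "fqny" -> "ynqf" -> "kzcr" -> "kzcr" -> "rczk" -> "rczk" -> "kzcr"
  "cfssgoszzv" -> "vzzsogssfc" -> "hlleaseero" -> "hleasero" -> "oresaelh" -> "rslh" -> "hlsr"

"btzymnfv"; "rg"; "tmdxpcbd"; "mfqwtmn"; "kzcr"; "hlsr"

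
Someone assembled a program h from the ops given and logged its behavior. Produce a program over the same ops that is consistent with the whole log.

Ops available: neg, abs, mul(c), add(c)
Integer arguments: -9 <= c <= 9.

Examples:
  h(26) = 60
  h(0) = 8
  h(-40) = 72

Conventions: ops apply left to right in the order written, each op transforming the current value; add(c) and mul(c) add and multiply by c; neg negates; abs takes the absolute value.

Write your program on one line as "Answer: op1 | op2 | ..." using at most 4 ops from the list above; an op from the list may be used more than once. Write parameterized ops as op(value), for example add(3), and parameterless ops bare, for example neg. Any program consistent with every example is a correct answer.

mul(-2) | add(-8) | abs

Check, running the answer program on each example:
  26 -> -52 -> -60 -> 60
  0 -> 0 -> -8 -> 8
  -40 -> 80 -> 72 -> 72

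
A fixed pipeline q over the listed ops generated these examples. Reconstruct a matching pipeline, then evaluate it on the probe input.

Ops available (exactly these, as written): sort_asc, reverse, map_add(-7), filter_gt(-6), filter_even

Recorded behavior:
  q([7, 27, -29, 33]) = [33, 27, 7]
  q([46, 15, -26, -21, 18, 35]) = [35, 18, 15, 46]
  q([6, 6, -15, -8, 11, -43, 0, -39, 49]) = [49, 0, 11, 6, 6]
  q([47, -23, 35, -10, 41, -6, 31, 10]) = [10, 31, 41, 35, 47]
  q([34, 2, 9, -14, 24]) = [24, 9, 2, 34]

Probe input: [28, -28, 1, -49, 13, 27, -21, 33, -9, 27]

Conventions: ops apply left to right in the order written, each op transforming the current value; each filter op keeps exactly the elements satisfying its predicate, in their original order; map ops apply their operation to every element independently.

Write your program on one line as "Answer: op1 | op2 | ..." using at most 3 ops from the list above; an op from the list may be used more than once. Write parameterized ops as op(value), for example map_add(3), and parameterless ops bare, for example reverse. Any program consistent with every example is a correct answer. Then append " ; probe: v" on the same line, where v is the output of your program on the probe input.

reverse | filter_gt(-6) ; probe: [27, 33, 27, 13, 1, 28]

Check, running the answer program on each example:
  [7, 27, -29, 33] -> [33, -29, 27, 7] -> [33, 27, 7]
  [46, 15, -26, -21, 18, 35] -> [35, 18, -21, -26, 15, 46] -> [35, 18, 15, 46]
  [6, 6, -15, -8, 11, -43, 0, -39, 49] -> [49, -39, 0, -43, 11, -8, -15, 6, 6] -> [49, 0, 11, 6, 6]
  [47, -23, 35, -10, 41, -6, 31, 10] -> [10, 31, -6, 41, -10, 35, -23, 47] -> [10, 31, 41, 35, 47]
  [34, 2, 9, -14, 24] -> [24, -14, 9, 2, 34] -> [24, 9, 2, 34]
  probe: [28, -28, 1, -49, 13, 27, -21, 33, -9, 27] -> [27, -9, 33, -21, 27, 13, -49, 1, -28, 28] -> [27, 33, 27, 13, 1, 28]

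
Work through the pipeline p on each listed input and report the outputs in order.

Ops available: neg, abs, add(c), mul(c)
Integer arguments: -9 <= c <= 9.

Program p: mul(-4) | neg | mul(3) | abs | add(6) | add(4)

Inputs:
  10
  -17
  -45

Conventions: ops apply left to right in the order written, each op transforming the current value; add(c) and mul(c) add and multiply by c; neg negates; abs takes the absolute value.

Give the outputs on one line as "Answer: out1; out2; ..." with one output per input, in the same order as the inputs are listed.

Execution, op by op:
  10 -> -40 -> 40 -> 120 -> 120 -> 126 -> 130
  -17 -> 68 -> -68 -> -204 -> 204 -> 210 -> 214
  -45 -> 180 -> -180 -> -540 -> 540 -> 546 -> 550

130; 214; 550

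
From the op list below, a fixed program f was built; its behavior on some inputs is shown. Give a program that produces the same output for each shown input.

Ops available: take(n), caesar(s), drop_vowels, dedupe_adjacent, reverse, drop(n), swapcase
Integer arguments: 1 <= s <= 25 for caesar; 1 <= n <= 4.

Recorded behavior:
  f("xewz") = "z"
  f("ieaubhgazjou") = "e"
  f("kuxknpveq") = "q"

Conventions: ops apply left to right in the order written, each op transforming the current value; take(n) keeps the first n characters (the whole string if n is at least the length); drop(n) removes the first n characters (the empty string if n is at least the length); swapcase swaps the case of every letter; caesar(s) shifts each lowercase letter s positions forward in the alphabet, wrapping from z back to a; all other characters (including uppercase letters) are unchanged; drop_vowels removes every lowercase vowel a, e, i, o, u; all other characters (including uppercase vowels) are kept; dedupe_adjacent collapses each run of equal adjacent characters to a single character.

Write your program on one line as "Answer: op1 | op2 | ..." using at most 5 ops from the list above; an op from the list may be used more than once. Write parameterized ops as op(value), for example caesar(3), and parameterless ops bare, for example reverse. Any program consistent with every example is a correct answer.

caesar(21) | reverse | take(3) | drop(2)

Check, running the answer program on each example:
  "xewz" -> "szru" -> "urzs" -> "urz" -> "z"
  "ieaubhgazjou" -> "dzvpwcbvuejp" -> "pjeuvbcwpvzd" -> "pje" -> "e"
  "kuxknpveq" -> "fpsfikqzl" -> "lzqkifspf" -> "lzq" -> "q"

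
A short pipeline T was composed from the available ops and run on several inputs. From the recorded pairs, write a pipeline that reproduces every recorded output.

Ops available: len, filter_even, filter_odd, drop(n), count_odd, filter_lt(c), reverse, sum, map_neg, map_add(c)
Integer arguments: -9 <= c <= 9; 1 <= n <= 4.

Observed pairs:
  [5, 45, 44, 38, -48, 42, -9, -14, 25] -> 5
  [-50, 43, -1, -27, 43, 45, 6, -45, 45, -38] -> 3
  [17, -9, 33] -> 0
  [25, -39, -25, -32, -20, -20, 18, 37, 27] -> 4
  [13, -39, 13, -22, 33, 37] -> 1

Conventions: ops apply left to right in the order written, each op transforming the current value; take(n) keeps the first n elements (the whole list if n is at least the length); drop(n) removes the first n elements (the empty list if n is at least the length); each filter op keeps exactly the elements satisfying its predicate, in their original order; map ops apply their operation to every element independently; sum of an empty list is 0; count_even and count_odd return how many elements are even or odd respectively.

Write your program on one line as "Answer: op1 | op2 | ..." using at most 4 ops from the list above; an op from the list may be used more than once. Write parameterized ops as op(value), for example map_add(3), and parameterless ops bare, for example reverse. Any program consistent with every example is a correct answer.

reverse | map_neg | map_add(-5) | count_odd

Check, running the answer program on each example:
  [5, 45, 44, 38, -48, 42, -9, -14, 25] -> [25, -14, -9, 42, -48, 38, 44, 45, 5] -> [-25, 14, 9, -42, 48, -38, -44, -45, -5] -> [-30, 9, 4, -47, 43, -43, -49, -50, -10] -> 5
  [-50, 43, -1, -27, 43, 45, 6, -45, 45, -38] -> [-38, 45, -45, 6, 45, 43, -27, -1, 43, -50] -> [38, -45, 45, -6, -45, -43, 27, 1, -43, 50] -> [33, -50, 40, -11, -50, -48, 22, -4, -48, 45] -> 3
  [17, -9, 33] -> [33, -9, 17] -> [-33, 9, -17] -> [-38, 4, -22] -> 0
  [25, -39, -25, -32, -20, -20, 18, 37, 27] -> [27, 37, 18, -20, -20, -32, -25, -39, 25] -> [-27, -37, -18, 20, 20, 32, 25, 39, -25] -> [-32, -42, -23, 15, 15, 27, 20, 34, -30] -> 4
  [13, -39, 13, -22, 33, 37] -> [37, 33, -22, 13, -39, 13] -> [-37, -33, 22, -13, 39, -13] -> [-42, -38, 17, -18, 34, -18] -> 1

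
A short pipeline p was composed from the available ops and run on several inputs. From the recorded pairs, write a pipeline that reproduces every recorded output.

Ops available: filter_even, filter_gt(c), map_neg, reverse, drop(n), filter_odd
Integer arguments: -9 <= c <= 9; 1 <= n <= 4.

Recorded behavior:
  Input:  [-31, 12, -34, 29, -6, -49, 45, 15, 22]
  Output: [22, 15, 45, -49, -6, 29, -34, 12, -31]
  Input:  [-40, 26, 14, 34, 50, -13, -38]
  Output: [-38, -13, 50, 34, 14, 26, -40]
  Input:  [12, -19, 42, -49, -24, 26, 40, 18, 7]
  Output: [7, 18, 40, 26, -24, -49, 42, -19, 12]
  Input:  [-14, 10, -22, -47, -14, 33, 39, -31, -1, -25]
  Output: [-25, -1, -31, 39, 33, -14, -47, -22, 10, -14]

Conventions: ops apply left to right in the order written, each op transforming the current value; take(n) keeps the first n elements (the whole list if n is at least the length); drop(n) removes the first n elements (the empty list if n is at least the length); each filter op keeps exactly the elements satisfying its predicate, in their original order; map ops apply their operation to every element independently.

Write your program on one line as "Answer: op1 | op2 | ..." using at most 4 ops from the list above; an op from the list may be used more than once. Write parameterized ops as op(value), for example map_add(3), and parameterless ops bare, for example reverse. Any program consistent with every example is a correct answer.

map_neg | reverse | map_neg

Check, running the answer program on each example:
  [-31, 12, -34, 29, -6, -49, 45, 15, 22] -> [31, -12, 34, -29, 6, 49, -45, -15, -22] -> [-22, -15, -45, 49, 6, -29, 34, -12, 31] -> [22, 15, 45, -49, -6, 29, -34, 12, -31]
  [-40, 26, 14, 34, 50, -13, -38] -> [40, -26, -14, -34, -50, 13, 38] -> [38, 13, -50, -34, -14, -26, 40] -> [-38, -13, 50, 34, 14, 26, -40]
  [12, -19, 42, -49, -24, 26, 40, 18, 7] -> [-12, 19, -42, 49, 24, -26, -40, -18, -7] -> [-7, -18, -40, -26, 24, 49, -42, 19, -12] -> [7, 18, 40, 26, -24, -49, 42, -19, 12]
  [-14, 10, -22, -47, -14, 33, 39, -31, -1, -25] -> [14, -10, 22, 47, 14, -33, -39, 31, 1, 25] -> [25, 1, 31, -39, -33, 14, 47, 22, -10, 14] -> [-25, -1, -31, 39, 33, -14, -47, -22, 10, -14]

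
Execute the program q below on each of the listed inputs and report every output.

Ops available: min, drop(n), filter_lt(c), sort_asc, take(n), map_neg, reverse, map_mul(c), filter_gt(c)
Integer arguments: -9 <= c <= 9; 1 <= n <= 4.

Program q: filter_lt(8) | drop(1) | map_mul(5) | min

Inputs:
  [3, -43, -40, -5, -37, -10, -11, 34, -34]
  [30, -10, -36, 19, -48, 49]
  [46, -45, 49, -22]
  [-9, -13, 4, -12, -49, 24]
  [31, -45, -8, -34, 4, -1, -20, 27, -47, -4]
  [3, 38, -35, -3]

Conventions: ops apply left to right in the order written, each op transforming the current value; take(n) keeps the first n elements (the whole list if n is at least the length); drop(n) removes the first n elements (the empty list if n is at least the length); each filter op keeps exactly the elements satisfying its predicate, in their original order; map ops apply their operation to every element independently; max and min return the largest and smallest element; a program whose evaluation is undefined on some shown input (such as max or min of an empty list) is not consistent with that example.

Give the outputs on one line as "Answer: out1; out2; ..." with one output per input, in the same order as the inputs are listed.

-215; -240; -110; -245; -235; -175

Execution, op by op:
  [3, -43, -40, -5, -37, -10, -11, 34, -34] -> [3, -43, -40, -5, -37, -10, -11, -34] -> [-43, -40, -5, -37, -10, -11, -34] -> [-215, -200, -25, -185, -50, -55, -170] -> -215
  [30, -10, -36, 19, -48, 49] -> [-10, -36, -48] -> [-36, -48] -> [-180, -240] -> -240
  [46, -45, 49, -22] -> [-45, -22] -> [-22] -> [-110] -> -110
  [-9, -13, 4, -12, -49, 24] -> [-9, -13, 4, -12, -49] -> [-13, 4, -12, -49] -> [-65, 20, -60, -245] -> -245
  [31, -45, -8, -34, 4, -1, -20, 27, -47, -4] -> [-45, -8, -34, 4, -1, -20, -47, -4] -> [-8, -34, 4, -1, -20, -47, -4] -> [-40, -170, 20, -5, -100, -235, -20] -> -235
  [3, 38, -35, -3] -> [3, -35, -3] -> [-35, -3] -> [-175, -15] -> -175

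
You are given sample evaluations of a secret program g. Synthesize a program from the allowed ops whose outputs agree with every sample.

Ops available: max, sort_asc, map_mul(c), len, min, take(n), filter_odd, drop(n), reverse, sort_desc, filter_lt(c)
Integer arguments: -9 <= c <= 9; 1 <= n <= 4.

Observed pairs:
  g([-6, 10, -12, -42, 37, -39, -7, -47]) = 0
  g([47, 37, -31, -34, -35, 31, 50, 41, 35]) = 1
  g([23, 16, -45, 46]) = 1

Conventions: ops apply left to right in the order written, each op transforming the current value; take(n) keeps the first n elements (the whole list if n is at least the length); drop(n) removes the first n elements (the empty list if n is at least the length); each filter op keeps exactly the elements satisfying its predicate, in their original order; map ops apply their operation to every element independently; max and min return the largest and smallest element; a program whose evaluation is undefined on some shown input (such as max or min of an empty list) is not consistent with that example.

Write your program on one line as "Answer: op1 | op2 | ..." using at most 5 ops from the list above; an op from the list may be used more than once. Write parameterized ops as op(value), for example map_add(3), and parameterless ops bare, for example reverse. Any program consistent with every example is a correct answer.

filter_lt(0) | take(1) | filter_odd | len

Check, running the answer program on each example:
  [-6, 10, -12, -42, 37, -39, -7, -47] -> [-6, -12, -42, -39, -7, -47] -> [-6] -> [] -> 0
  [47, 37, -31, -34, -35, 31, 50, 41, 35] -> [-31, -34, -35] -> [-31] -> [-31] -> 1
  [23, 16, -45, 46] -> [-45] -> [-45] -> [-45] -> 1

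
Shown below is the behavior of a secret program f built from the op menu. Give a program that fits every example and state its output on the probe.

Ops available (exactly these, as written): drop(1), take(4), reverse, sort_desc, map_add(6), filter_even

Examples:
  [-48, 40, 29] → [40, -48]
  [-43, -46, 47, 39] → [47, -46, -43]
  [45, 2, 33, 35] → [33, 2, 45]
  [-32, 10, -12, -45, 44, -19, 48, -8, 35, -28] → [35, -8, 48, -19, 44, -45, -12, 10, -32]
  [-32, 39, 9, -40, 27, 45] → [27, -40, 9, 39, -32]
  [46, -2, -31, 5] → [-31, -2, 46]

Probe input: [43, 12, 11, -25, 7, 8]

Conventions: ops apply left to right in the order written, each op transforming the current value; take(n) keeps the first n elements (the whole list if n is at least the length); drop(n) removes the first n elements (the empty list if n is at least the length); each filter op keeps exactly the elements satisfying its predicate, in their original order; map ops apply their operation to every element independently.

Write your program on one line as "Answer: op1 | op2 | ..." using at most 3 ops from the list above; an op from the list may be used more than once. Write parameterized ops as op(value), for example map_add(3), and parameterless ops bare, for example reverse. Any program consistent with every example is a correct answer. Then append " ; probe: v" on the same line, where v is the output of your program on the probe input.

reverse | drop(1) ; probe: [7, -25, 11, 12, 43]

Check, running the answer program on each example:
  [-48, 40, 29] -> [29, 40, -48] -> [40, -48]
  [-43, -46, 47, 39] -> [39, 47, -46, -43] -> [47, -46, -43]
  [45, 2, 33, 35] -> [35, 33, 2, 45] -> [33, 2, 45]
  [-32, 10, -12, -45, 44, -19, 48, -8, 35, -28] -> [-28, 35, -8, 48, -19, 44, -45, -12, 10, -32] -> [35, -8, 48, -19, 44, -45, -12, 10, -32]
  [-32, 39, 9, -40, 27, 45] -> [45, 27, -40, 9, 39, -32] -> [27, -40, 9, 39, -32]
  [46, -2, -31, 5] -> [5, -31, -2, 46] -> [-31, -2, 46]
  probe: [43, 12, 11, -25, 7, 8] -> [8, 7, -25, 11, 12, 43] -> [7, -25, 11, 12, 43]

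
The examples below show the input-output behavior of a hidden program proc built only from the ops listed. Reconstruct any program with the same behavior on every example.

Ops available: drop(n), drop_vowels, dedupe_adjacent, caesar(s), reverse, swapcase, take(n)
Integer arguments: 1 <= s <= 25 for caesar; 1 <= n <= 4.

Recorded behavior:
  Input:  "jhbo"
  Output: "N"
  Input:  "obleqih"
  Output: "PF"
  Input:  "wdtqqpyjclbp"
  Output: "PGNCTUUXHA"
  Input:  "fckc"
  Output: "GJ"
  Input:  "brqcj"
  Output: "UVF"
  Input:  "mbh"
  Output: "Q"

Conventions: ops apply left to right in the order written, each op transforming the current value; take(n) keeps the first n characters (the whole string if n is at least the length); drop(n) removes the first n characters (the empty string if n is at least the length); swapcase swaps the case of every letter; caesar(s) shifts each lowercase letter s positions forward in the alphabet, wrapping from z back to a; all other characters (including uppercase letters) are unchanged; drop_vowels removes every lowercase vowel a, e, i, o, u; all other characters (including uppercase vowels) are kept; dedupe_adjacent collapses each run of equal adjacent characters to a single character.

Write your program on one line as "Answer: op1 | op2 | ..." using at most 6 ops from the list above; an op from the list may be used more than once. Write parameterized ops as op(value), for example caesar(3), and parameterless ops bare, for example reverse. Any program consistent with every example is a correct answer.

reverse | drop_vowels | caesar(4) | drop(2) | swapcase

Check, running the answer program on each example:
  "jhbo" -> "obhj" -> "bhj" -> "fln" -> "n" -> "N"
  "obleqih" -> "hiqelbo" -> "hqlb" -> "lupf" -> "pf" -> "PF"
  "wdtqqpyjclbp" -> "pblcjypqqtdw" -> "pblcjypqqtdw" -> "tfpgnctuuxha" -> "pgnctuuxha" -> "PGNCTUUXHA"
  "fckc" -> "ckcf" -> "ckcf" -> "gogj" -> "gj" -> "GJ"
  "brqcj" -> "jcqrb" -> "jcqrb" -> "nguvf" -> "uvf" -> "UVF"
  "mbh" -> "hbm" -> "hbm" -> "lfq" -> "q" -> "Q"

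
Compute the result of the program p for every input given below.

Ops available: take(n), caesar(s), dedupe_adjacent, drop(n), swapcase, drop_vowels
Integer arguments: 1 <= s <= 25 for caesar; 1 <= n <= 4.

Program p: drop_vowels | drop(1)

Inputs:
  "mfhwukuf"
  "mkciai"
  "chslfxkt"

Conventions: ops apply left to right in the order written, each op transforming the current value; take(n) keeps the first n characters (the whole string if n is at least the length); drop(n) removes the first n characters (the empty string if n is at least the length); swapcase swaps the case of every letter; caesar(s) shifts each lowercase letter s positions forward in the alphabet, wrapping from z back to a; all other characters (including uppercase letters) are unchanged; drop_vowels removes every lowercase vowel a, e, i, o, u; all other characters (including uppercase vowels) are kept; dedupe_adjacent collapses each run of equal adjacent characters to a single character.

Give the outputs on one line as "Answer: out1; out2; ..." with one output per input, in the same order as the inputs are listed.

"fhwkf"; "kc"; "hslfxkt"

Execution, op by op:
  "mfhwukuf" -> "mfhwkf" -> "fhwkf"
  "mkciai" -> "mkc" -> "kc"
  "chslfxkt" -> "chslfxkt" -> "hslfxkt"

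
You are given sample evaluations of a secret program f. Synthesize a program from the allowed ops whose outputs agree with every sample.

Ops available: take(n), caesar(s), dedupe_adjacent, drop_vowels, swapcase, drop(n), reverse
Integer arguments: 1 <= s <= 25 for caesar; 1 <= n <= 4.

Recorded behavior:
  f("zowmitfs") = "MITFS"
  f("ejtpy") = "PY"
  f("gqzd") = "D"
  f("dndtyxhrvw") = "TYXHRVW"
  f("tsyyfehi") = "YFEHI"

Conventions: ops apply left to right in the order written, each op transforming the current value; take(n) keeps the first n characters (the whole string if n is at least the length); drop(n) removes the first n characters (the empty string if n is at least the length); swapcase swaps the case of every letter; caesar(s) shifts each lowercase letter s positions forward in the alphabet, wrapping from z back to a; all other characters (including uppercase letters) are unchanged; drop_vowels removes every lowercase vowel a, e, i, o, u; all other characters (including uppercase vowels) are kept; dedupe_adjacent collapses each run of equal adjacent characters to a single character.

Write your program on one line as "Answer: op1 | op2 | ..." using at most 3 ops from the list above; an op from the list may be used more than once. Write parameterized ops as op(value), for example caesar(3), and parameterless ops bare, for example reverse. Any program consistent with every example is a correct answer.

drop(3) | swapcase

Check, running the answer program on each example:
  "zowmitfs" -> "mitfs" -> "MITFS"
  "ejtpy" -> "py" -> "PY"
  "gqzd" -> "d" -> "D"
  "dndtyxhrvw" -> "tyxhrvw" -> "TYXHRVW"
  "tsyyfehi" -> "yfehi" -> "YFEHI"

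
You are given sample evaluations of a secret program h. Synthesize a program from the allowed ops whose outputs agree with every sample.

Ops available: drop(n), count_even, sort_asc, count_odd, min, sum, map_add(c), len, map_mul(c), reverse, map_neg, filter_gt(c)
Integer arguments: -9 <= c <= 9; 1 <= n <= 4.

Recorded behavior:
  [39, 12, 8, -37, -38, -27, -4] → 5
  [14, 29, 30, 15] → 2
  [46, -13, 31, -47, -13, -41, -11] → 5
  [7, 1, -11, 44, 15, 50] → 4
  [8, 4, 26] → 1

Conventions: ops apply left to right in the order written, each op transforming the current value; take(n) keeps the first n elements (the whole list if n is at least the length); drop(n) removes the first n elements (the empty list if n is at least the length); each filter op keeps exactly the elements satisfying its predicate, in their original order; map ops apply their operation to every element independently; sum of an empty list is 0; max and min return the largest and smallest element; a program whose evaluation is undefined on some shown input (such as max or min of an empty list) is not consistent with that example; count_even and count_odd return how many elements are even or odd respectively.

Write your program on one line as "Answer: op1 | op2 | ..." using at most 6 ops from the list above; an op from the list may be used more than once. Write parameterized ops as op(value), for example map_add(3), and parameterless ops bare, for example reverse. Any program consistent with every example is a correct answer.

map_mul(-2) | drop(2) | map_add(3) | reverse | len

Check, running the answer program on each example:
  [39, 12, 8, -37, -38, -27, -4] -> [-78, -24, -16, 74, 76, 54, 8] -> [-16, 74, 76, 54, 8] -> [-13, 77, 79, 57, 11] -> [11, 57, 79, 77, -13] -> 5
  [14, 29, 30, 15] -> [-28, -58, -60, -30] -> [-60, -30] -> [-57, -27] -> [-27, -57] -> 2
  [46, -13, 31, -47, -13, -41, -11] -> [-92, 26, -62, 94, 26, 82, 22] -> [-62, 94, 26, 82, 22] -> [-59, 97, 29, 85, 25] -> [25, 85, 29, 97, -59] -> 5
  [7, 1, -11, 44, 15, 50] -> [-14, -2, 22, -88, -30, -100] -> [22, -88, -30, -100] -> [25, -85, -27, -97] -> [-97, -27, -85, 25] -> 4
  [8, 4, 26] -> [-16, -8, -52] -> [-52] -> [-49] -> [-49] -> 1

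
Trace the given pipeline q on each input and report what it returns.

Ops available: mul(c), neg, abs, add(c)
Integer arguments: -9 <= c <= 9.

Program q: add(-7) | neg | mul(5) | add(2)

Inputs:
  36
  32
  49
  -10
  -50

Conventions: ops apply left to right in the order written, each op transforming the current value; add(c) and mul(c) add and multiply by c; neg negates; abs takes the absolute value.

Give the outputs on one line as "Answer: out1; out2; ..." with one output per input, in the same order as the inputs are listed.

-143; -123; -208; 87; 287

Execution, op by op:
  36 -> 29 -> -29 -> -145 -> -143
  32 -> 25 -> -25 -> -125 -> -123
  49 -> 42 -> -42 -> -210 -> -208
  -10 -> -17 -> 17 -> 85 -> 87
  -50 -> -57 -> 57 -> 285 -> 287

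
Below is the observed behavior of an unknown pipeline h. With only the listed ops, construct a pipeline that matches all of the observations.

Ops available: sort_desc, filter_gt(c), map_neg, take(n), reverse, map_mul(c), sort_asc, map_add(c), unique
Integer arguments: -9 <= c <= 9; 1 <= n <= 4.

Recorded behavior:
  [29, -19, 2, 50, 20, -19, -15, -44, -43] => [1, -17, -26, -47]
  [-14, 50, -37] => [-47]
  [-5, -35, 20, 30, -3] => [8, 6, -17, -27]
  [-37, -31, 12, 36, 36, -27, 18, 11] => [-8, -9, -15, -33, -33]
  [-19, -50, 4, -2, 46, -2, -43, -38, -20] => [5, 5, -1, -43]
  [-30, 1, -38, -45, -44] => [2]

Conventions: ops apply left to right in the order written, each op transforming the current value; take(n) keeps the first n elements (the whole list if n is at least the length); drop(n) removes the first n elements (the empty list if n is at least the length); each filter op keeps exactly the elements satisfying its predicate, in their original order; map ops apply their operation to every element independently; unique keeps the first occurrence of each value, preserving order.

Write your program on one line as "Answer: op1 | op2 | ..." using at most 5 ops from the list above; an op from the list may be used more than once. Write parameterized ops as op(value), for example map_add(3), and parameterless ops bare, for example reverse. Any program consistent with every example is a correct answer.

sort_desc | filter_gt(-6) | map_neg | reverse | map_add(3)

Check, running the answer program on each example:
  [29, -19, 2, 50, 20, -19, -15, -44, -43] -> [50, 29, 20, 2, -15, -19, -19, -43, -44] -> [50, 29, 20, 2] -> [-50, -29, -20, -2] -> [-2, -20, -29, -50] -> [1, -17, -26, -47]
  [-14, 50, -37] -> [50, -14, -37] -> [50] -> [-50] -> [-50] -> [-47]
  [-5, -35, 20, 30, -3] -> [30, 20, -3, -5, -35] -> [30, 20, -3, -5] -> [-30, -20, 3, 5] -> [5, 3, -20, -30] -> [8, 6, -17, -27]
  [-37, -31, 12, 36, 36, -27, 18, 11] -> [36, 36, 18, 12, 11, -27, -31, -37] -> [36, 36, 18, 12, 11] -> [-36, -36, -18, -12, -11] -> [-11, -12, -18, -36, -36] -> [-8, -9, -15, -33, -33]
  [-19, -50, 4, -2, 46, -2, -43, -38, -20] -> [46, 4, -2, -2, -19, -20, -38, -43, -50] -> [46, 4, -2, -2] -> [-46, -4, 2, 2] -> [2, 2, -4, -46] -> [5, 5, -1, -43]
  [-30, 1, -38, -45, -44] -> [1, -30, -38, -44, -45] -> [1] -> [-1] -> [-1] -> [2]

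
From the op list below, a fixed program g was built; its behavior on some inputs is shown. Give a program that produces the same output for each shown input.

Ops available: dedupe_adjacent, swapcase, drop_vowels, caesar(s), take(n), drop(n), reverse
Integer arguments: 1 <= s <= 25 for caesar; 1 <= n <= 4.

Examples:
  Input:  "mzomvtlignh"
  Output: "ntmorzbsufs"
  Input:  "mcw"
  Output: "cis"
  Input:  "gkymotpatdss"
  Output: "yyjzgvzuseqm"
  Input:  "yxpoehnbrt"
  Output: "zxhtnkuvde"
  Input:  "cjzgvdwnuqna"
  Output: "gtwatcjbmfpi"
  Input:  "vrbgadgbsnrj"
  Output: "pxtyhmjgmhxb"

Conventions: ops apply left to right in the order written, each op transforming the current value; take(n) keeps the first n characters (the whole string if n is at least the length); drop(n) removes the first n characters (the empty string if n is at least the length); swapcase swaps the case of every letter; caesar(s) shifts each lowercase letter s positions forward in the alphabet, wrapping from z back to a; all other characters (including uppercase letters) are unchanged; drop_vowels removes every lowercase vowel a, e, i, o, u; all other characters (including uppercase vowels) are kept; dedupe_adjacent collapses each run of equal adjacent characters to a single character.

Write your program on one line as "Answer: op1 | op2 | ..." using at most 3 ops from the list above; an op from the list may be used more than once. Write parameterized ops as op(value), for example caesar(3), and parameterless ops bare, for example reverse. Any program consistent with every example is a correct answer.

caesar(16) | caesar(16) | reverse

Check, running the answer program on each example:
  "mzomvtlignh" -> "cpecljbywdx" -> "sfusbzromtn" -> "ntmorzbsufs"
  "mcw" -> "csm" -> "sic" -> "cis"
  "gkymotpatdss" -> "waocejfqjtii" -> "mqesuzvgzjyy" -> "yyjzgvzuseqm"
  "yxpoehnbrt" -> "onfeuxdrhj" -> "edvuknthxz" -> "zxhtnkuvde"
  "cjzgvdwnuqna" -> "szpwltmdkgdq" -> "ipfmbjctawtg" -> "gtwatcjbmfpi"
  "vrbgadgbsnrj" -> "lhrwqtwridhz" -> "bxhmgjmhytxp" -> "pxtyhmjgmhxb"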